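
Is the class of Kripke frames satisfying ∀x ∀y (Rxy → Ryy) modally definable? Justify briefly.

This is a Sahlqvist condition; the T□ axiom □(□p → p) defines it.

Definable; □(□p → p) defines it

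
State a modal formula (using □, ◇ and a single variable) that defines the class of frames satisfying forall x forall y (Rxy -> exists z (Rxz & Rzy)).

The condition is density. The C4 schema □□r → □r defines it.
Suppose □□r→□r is valid. Take Rxy and set V(r)={w : xR²w}. Then □□r at x, so □r at x, so r at y, i.e. ∃z(Rxz∧Rzy).

□□r → □r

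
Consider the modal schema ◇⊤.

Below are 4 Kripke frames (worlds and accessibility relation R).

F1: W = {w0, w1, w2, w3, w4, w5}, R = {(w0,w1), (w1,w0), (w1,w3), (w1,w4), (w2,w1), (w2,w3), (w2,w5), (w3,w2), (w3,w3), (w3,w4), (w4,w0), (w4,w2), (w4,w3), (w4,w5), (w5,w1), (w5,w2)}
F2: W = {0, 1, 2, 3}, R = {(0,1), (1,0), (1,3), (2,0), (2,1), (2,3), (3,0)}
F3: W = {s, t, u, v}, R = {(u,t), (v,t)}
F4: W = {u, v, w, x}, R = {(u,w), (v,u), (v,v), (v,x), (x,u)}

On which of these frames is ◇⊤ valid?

The schema corresponds to seriality: ∀x ∃y Rxy.
F1: ✓.
F2: ✓.
F3: fails — world s has no successor.
F4: fails — world w has no successor.
Valid on: F1, F2.

F1, F2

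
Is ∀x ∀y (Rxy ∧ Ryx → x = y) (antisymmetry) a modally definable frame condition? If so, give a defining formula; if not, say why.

Not definable by any modal formula

Any modally definable frame class is closed under surjective bounded morphisms.
The 6-cycle (worlds a,b,c,d,e,f with a→b→c→d→e→f→a) is antisymmetric. Sending even-indexed worlds to a and odd-indexed worlds to b is a surjective bounded morphism onto the two-world frame with a↔b, which is not antisymmetric.
So no modal formula (or set of formulas) defines exactly the antisymmetric frames.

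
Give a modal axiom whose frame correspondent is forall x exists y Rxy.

This is seriality; the standard corresponding axiom is D: □ψ → ◇ψ.
Suppose □ψ→◇ψ is valid. At any x set V(ψ)=W. Then □ψ at x, so ◇ψ at x, so x has a successor.

□ψ → ◇ψ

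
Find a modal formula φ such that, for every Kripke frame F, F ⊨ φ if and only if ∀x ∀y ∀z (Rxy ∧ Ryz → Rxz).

The condition is transitivity. The 4 schema □s → □□s defines it.
Suppose □s→□□s is valid. Take Rxy, Ryz and set V(s)={w : Rxw}. Then □s at x, so □□s at x, so □s at y, so s at z, i.e. Rxz.

□s → □□s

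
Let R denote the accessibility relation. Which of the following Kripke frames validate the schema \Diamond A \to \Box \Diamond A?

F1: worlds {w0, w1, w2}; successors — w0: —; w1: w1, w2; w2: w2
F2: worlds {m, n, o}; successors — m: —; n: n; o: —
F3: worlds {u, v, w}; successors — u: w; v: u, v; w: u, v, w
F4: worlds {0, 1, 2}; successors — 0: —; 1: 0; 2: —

Frame correspondent (Sahlqvist): \forall x \forall y \forall z (Rxy \wedge Rxz \to Ryz) — i.e. the Euclidean property.
F1: fails — Rw1w2 and Rw1w1 but not Rw2w1.
F2: satisfies the condition.
F3: fails — Rvu and Rvv but not Ruv.
F4: fails — R10 and R10 but not R00.
Valid on: F2.

F2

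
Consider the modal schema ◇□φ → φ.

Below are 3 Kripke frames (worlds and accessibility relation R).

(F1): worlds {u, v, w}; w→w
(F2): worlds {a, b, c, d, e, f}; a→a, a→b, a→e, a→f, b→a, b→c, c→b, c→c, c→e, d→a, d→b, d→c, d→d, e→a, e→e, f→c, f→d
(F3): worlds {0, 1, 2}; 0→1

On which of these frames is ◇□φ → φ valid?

(F1)

This is the axiom for symmetry; its first-order frame correspondent is ∀x ∀y (Rxy → Ryx).
(F1): satisfies the condition.
(F2): fails — Rdc but not Rcd.
(F3): fails — R01 but not R10.
Valid on: (F1).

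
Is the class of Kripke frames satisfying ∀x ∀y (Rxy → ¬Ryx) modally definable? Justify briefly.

If a class were modally definable it would be closed under surjective bounded morphisms (Goldblatt–Thomason).
The 5-cycle (worlds s,t,u,v,w with s→t→u→v→w→s) is asymmetric. Mapping every world to a single reflexive point • is a surjective bounded morphism, and the reflexive point is not asymmetric (R•• but asymmetry requires ¬R••).
Hence asymmetry is not modally definable.

Not definable by any modal formula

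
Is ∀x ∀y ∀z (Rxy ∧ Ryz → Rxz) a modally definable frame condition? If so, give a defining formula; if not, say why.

Yes — defined by □p → □□p

Yes: it is transitivity, defined by the 4 schema □p → □□p.
Suppose □p→□□p is valid. Take Rxy, Ryz and set V(p)={w : Rxw}. Then □p at x, so □□p at x, so □p at y, so p at z, i.e. Rxz.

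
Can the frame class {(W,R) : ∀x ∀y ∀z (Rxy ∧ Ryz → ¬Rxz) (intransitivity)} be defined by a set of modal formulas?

Not definable by any modal formula

Any modally definable frame class is closed under surjective bounded morphisms.
The 5-cycle (worlds s,t,u,v,w with s→t→u→v→w→s) is intransitive. Mapping every world to a single reflexive point • is a surjective bounded morphism; the reflexive point is not intransitive (R••∧R•• but R••).
Hence intransitivity is not modally definable.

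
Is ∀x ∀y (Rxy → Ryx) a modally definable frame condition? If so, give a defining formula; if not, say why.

The condition is symmetry. A defining modal formula is r → □◇r.
Suppose r→□◇r is valid. Take Rxy and set V(r)={x}. Then r at x, so □◇r at x, so ◇r at y, so some z with Ryz has r; z=x, i.e. Ryx.

Yes, by r → □◇r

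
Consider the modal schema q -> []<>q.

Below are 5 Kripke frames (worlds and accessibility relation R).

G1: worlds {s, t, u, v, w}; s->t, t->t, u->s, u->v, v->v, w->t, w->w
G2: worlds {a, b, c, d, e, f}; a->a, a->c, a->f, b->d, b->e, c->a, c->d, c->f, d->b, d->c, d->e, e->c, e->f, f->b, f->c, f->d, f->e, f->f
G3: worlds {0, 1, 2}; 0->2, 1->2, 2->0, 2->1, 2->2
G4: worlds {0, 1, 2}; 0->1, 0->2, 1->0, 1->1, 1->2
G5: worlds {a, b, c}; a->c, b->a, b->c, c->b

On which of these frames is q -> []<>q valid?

This is the axiom for symmetry; its first-order frame correspondent is forall x forall y (Rxy -> Ryx).
G1: fails — Ruv but not Rvu.
G2: fails — Rde but not Red.
G3: holds.
G4: fails — R02 but not R20.
G5: fails — Rac but not Rca.
Valid on: G3.

G3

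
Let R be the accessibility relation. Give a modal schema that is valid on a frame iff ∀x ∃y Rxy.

This is seriality; the standard corresponding axiom is D: □p → ◇p.
Suppose □p→◇p is valid. At any x set V(p)=W. Then □p at x, so ◇p at x, so x has a successor.

□p → ◇p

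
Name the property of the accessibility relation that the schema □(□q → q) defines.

Suppose □(□q→q) is valid. Take Rxy and set V(q)={w : Ryw}. Then at y, □q holds; since □(□q→q) at x, □q→q at y, so q at y, i.e. Ryy.

Shift-reflexivity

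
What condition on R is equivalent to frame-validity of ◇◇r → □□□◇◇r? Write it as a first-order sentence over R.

∀x ∀y ∀z ((xR²y ∧ xR³z) → ∃w (y = w ∧ zR²w))

This is a Sahlqvist (Geach-type) schema ◇^2□^0r → □^3◇^2r.
First-order correspondent: ∀x ∀y ∀z ((xR²y ∧ xR³z) → ∃w (y = w ∧ zR²w)).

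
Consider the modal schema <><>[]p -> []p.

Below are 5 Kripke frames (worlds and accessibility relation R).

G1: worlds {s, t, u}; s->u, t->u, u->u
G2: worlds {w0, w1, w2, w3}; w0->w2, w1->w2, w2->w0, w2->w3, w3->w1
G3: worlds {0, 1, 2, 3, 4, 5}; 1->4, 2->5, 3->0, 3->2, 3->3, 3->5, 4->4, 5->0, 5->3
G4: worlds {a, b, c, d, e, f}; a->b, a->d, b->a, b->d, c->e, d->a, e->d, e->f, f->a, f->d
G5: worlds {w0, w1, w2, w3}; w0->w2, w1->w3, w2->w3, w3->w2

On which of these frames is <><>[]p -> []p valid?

This is the axiom for a generalized confluence (Geach) condition; its first-order frame correspondent is forall x forall y forall z ((x R^2 y & xRz) -> exists w (yRw & z = w)).
G1: condition met.
G2: fails — w0R²w3, w0Rw2 but no w with w3Rw and w2=w.
G3: fails — 2R²0, 2R5 but no w with 0Rw and 5=w.
G4: fails — aR²d, aRb but no w with dRw and b=w.
G5: condition met.

G1, G5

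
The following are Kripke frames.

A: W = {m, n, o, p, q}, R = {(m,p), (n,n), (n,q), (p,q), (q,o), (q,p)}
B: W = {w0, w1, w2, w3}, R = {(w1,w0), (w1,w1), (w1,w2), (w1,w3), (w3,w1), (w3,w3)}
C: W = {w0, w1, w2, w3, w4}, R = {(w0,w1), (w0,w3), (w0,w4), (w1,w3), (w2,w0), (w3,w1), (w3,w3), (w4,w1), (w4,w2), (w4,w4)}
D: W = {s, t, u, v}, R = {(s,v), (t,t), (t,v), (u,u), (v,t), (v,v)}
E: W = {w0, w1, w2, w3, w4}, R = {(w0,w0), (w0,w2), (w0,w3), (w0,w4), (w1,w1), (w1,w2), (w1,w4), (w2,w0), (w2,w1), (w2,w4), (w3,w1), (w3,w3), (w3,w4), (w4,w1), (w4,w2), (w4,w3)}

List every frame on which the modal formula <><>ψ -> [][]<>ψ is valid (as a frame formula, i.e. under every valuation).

D

The schema corresponds to a generalized confluence (Geach) condition: forall x forall y forall z ((x R^2 y & x R^2 z) -> exists w (y = w & zRw)).
A: fails — mR²q, mR²q but no w with q=w and qRw.
B: fails — w1R²w0, w1R²w0 but no w with w0=w and w0Rw.
C: fails — w0R²w1, w0R²w1 but no w with w1=w and w1Rw.
D: condition met.
E: fails — w0R²w0, w0R²w1 but no w with w0=w and w1Rw.
Valid on: D.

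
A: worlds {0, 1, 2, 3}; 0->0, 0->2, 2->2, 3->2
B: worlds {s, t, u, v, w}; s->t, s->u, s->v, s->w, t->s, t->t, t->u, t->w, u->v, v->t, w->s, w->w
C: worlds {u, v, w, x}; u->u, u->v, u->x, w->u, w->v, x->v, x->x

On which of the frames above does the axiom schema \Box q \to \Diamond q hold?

The schema corresponds to seriality: \forall x \exists y Rxy.
A: fails — world 1 has no successor.
B: ✓.
C: fails — world v has no successor.

B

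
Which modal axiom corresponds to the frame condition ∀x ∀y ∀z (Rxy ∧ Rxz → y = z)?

◇r → □r

This is partial functionality; the standard corresponding axiom is CD: ◇r → □r.
Suppose ◇r→□r is valid. Take Rxy, Rxz and set V(r)={y}. Then ◇r at x, so □r at x, so r at z, i.e. z=y.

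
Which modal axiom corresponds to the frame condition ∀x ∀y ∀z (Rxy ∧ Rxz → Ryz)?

A defining formula is ◇q → □◇q (the 5 axiom).
Suppose ◇q→□◇q is valid. Take Rxy, Rxz and set V(q)={y}. Then ◇q at x, so □◇q at x, so ◇q at z, so some w with Rzw has q; w=y, i.e. Rzy. By symmetry of the argument, Ryz.

◇q → □◇q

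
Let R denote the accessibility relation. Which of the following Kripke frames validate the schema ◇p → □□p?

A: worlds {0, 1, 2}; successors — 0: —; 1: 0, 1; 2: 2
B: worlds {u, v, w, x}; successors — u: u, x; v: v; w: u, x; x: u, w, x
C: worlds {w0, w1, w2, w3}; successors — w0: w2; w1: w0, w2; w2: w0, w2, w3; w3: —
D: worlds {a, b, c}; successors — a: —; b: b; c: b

D

This is the axiom for a generalized confluence (Geach) condition; its first-order frame correspondent is ∀x ∀y ∀z ((xRy ∧ xR²z) → ∃w (y = w ∧ z = w)).
A: fails — 1R0, 1R²1 but 0 ≠ 1.
B: fails — uRu, uR²w but u ≠ w.
C: fails — w0Rw2, w0R²w0 but w2 ≠ w0.
D: holds.
Valid on: D.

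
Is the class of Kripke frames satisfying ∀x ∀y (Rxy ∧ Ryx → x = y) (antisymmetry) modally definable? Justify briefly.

No

Any modally definable frame class is closed under surjective bounded morphisms.
The 8-cycle (worlds a,b,c,d,e,f,g,h with a→b→c→d→e→f→g→h→a) is antisymmetric. Sending even-indexed worlds to a and odd-indexed worlds to b is a surjective bounded morphism onto the two-world frame with a↔b, which is not antisymmetric.
Hence antisymmetry is not modally definable.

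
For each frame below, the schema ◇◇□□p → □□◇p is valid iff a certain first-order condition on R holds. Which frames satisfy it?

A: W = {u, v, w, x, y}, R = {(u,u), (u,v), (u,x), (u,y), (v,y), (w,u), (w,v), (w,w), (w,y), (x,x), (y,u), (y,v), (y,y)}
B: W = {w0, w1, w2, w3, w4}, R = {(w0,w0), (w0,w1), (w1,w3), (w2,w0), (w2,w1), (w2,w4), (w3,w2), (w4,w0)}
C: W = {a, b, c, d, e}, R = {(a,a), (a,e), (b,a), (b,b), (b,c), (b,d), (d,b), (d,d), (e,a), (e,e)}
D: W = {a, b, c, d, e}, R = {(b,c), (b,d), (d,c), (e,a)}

This is the axiom for a generalized confluence (Geach) condition; its first-order frame correspondent is ∀x ∀y ∀z ((xR²y ∧ xR²z) → ∃w (yR²w ∧ zRw)).
A: fails — uR²v, uR²x but no t with vR²t and xRt.
B: fails — w0R²w0, w0R²w3 but no w with w0R²w and w3Rw.
C: fails — bR²a, bR²c but no w with aR²w and cRw.
D: fails — bR²c, bR²c but no w with cR²w and cRw.

none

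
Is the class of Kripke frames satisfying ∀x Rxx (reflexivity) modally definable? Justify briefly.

The condition is reflexivity. A defining modal formula is □p → p.

Yes, by □p → p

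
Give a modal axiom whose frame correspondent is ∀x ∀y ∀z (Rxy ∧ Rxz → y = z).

◇s → □s

This is partial functionality; the standard corresponding axiom is CD: ◇s → □s.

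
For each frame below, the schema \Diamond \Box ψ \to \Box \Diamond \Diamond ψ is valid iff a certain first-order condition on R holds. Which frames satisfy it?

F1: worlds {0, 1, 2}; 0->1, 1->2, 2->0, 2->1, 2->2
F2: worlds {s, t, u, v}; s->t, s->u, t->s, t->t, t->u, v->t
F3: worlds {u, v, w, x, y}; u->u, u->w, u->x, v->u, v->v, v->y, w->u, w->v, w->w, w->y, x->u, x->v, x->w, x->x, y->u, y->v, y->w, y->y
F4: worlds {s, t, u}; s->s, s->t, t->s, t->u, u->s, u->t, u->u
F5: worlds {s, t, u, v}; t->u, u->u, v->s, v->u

The schema corresponds to a generalized confluence (Geach) condition: \forall x \forall y \forall z ((xRy \wedge xRz) \to \exists w (yRw \wedge z R^2 w)).
F1: fails — 2R0, 2R0 but no w with 0Rw and 0R²w.
F2: fails — sRt, sRu but no w with tRw and uR²w.
F3: satisfies the condition.
F4: satisfies the condition.
F5: fails — vRs, vRs but no w with sRw and sR²w.

F3, F4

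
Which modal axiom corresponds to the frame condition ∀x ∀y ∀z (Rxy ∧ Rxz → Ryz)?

A defining formula is ◇ψ → □◇ψ (the 5 axiom).
Suppose ◇ψ→□◇ψ is valid. Take Rxy, Rxz and set V(ψ)={y}. Then ◇ψ at x, so □◇ψ at x, so ◇ψ at z, so some w with Rzw has ψ; w=y, i.e. Rzy. By symmetry of the argument, Ryz.

◇ψ → □◇ψ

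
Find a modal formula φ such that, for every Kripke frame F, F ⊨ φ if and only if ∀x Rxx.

□ψ → ψ

A defining formula is □ψ → ψ (the T axiom).
Suppose □ψ→ψ is valid. At any x set V(ψ)={w : Rxw}. Then □ψ holds at x, so ψ holds at x, i.e. Rxx.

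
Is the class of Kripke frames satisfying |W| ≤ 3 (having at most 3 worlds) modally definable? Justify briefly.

Not definable by any modal formula

Modal frame validity is preserved under disjoint unions.
Any modal formula valid on each of 4 disjoint one-world frames is valid on their disjoint union (validity is preserved under disjoint unions). Each one-world frame has |W|=1≤3, but the union has |W|=4.
Hence having at most 3 worlds is not modally definable.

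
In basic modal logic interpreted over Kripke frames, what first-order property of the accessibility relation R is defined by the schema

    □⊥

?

emptiness of R: ∀x ∀y ¬Rxy

This schema is the Ver axiom.
It corresponds to emptiness of R: ∀x ∀y ¬Rxy.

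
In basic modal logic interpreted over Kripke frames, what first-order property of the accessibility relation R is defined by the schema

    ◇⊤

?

Seriality

◇⊤ holds at w iff w has a successor, so frame-validity of ◇⊤ is exactly seriality. Equivalently via □p → ◇p:
Suppose □p→◇p is valid. At any x set V(p)=W. Then □p at x, so ◇p at x, so x has a successor.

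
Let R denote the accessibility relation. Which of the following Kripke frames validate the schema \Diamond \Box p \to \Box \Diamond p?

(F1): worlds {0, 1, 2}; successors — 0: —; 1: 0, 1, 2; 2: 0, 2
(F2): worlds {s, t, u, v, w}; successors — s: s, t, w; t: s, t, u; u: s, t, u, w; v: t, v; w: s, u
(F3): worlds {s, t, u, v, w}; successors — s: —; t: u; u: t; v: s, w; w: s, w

Frame correspondent (Sahlqvist): \forall x \forall y \forall z (Rxy \wedge Rxz \to \exists w (Ryw \wedge Rzw)) — i.e. convergence.
(F1): fails — R10 and R10 but 0 and 0 have no common successor.
(F2): holds.
(F3): fails — Rvw and Rvs but w and s have no common successor.
Valid on: (F2).

(F2)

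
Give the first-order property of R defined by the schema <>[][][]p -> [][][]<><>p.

This is a Sahlqvist (Geach-type) schema ◇^1□^3p → □^3◇^2p.
Minimal-valuation argument: fix x; take any y with xR^1y and any z with xR^3z. Set V(p) to the set of worlds R-reachable from y in exactly 3 steps. Then □^3p holds at y, so the antecedent holds at x; validity forces ◇^2p at z, giving a w with zR^2w and yR^3w.
First-order correspondent: forall x forall y forall z ((xRy & x R^3 z) -> exists w (y R^3 w & z R^2 w)).

forall x forall y forall z ((xRy & x R^3 z) -> exists w (y R^3 w & z R^2 w))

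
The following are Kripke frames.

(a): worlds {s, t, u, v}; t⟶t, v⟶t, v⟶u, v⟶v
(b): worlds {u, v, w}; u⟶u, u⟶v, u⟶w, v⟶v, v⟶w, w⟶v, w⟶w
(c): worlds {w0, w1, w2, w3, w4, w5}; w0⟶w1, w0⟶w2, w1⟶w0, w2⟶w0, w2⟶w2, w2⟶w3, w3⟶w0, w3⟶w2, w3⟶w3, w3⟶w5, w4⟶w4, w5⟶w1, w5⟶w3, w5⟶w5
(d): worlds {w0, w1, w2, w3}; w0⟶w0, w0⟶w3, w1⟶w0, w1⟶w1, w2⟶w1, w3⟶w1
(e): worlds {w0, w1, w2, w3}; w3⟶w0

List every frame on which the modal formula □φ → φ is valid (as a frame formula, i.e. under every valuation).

Frame correspondent (Sahlqvist): ∀x Rxx — i.e. reflexivity.
(a): fails — world s does not see itself.
(b): satisfies the condition.
(c): fails — world w0 does not see itself.
(d): fails — world w2 does not see itself.
(e): fails — world w0 does not see itself.
Valid on: (b).

(b)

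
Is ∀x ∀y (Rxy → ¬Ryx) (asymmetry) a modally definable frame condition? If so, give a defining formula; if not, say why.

No — not modally definable

Modal frame validity is preserved under surjective bounded morphisms.
The 5-cycle (worlds a,b,c,d,e with a→b→c→d→e→a) is asymmetric. Mapping every world to a single reflexive point • is a surjective bounded morphism, and the reflexive point is not asymmetric (R•• but asymmetry requires ¬R••).
Hence asymmetry is not modally definable.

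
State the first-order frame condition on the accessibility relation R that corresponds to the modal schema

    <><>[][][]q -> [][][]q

forall x forall y forall z ((x R^2 y & x R^3 z) -> exists w (y R^3 w & z = w))

This is a Sahlqvist (Geach-type) schema ◇^2□^3q → □^3◇^0q.
Minimal-valuation argument: fix x; take any y with xR^2y and any z with xR^3z. Set V(q) to the set of worlds R-reachable from y in exactly 3 steps. Then □^3q holds at y, so the antecedent holds at x; validity forces ◇^0q at z, giving a w with zR^0w and yR^3w.
First-order correspondent: forall x forall y forall z ((x R^2 y & x R^3 z) -> exists w (y R^3 w & z = w)).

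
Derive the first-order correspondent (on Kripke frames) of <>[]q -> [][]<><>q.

This is a Sahlqvist (Geach-type) schema ◇^1□^1q → □^2◇^2q.
First-order correspondent: forall x forall y forall z ((xRy & x R^2 z) -> exists w (yRw & z R^2 w)).

forall x forall y forall z ((xRy & x R^2 z) -> exists w (yRw & z R^2 w))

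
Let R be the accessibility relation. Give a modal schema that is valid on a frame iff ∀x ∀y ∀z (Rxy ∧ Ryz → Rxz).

□r → □□r

This is transitivity; the standard corresponding axiom is 4: □r → □□r.
Suppose □r→□□r is valid. Take Rxy, Ryz and set V(r)={w : Rxw}. Then □r at x, so □□r at x, so □r at y, so r at z, i.e. Rxz.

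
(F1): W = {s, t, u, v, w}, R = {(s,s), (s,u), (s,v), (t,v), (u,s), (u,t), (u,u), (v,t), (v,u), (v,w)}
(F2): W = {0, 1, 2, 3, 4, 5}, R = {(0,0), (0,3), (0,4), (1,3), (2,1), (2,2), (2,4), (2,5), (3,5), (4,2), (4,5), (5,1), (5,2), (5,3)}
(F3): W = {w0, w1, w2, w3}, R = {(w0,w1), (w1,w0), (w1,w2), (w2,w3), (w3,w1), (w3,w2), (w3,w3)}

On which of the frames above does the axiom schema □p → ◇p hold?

(F2), (F3)

The schema corresponds to seriality: ∀x ∃y Rxy.
(F1): fails — world w has no successor.
(F2): satisfies the condition.
(F3): satisfies the condition.
Valid on: (F2), (F3).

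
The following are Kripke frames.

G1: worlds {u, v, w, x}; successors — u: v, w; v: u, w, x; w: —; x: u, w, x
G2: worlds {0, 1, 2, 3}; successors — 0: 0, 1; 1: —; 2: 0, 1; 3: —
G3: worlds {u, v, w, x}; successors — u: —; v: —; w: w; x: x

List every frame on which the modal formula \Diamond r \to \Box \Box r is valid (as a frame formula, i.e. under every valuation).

G3

The schema corresponds to a generalized confluence (Geach) condition: \forall x \forall y \forall z ((xRy \wedge x R^2 z) \to \exists w (y = w \wedge z = w)).
G1: fails — uRv, uR²u but v ≠ u.
G2: fails — 0R0, 0R²1 but 0 ≠ 1.
G3: satisfies the condition.
Valid on: G3.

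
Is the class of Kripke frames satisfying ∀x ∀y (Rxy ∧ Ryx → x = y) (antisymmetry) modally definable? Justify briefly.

Any modally definable frame class is closed under surjective bounded morphisms.
The 4-cycle (worlds s,t,u,v with s→t→u→v→s) is antisymmetric. Sending even-indexed worlds to a and odd-indexed worlds to b is a surjective bounded morphism onto the two-world frame with a↔b, which is not antisymmetric.
So the class is not modally definable.

No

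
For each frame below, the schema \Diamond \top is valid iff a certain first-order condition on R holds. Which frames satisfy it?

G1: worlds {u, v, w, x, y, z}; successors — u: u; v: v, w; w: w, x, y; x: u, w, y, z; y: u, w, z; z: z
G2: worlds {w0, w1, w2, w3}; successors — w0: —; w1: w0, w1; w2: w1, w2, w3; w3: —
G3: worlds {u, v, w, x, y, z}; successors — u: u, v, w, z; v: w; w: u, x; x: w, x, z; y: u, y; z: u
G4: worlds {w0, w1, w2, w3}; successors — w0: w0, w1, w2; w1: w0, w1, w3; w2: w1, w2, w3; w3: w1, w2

The schema corresponds to seriality: \forall x \exists y Rxy.
G1: ✓.
G2: fails — world w0 has no successor.
G3: ✓.
G4: ✓.
Valid on: G1, G3, G4.

G1, G3, G4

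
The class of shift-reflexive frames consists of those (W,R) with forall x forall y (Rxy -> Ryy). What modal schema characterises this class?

□(□r → r)

The condition is shift-reflexivity. The T□ schema □(□r → r) defines it.
Suppose □(□r→r) is valid. Take Rxy and set V(r)={w : Ryw}. Then at y, □r holds; since □(□r→r) at x, □r→r at y, so r at y, i.e. Ryy.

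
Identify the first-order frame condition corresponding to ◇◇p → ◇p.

transitivity: ∀x ∀y ∀z (Rxy ∧ Ryz → Rxz)

This is frame-equivalent to □p → □□p (substitute ¬p for p and contrapose).
Suppose □p→□□p is valid. Take Rxy, Ryz and set V(p)={w : Rxw}. Then □p at x, so □□p at x, so □p at y, so p at z, i.e. Rxz.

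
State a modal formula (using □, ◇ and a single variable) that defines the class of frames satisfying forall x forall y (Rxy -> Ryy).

The condition is shift-reflexivity. The T□ schema □(□r → r) defines it.
Suppose □(□r→r) is valid. Take Rxy and set V(r)={w : Ryw}. Then at y, □r holds; since □(□r→r) at x, □r→r at y, so r at y, i.e. Ryy.

□(□r → r)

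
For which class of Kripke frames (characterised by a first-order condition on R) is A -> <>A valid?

reflexivity

This is frame-equivalent to □A → A (substitute ¬A for A and contrapose).
Suppose □A→A is valid. At any x set V(A)={w : Rxw}. Then □A holds at x, so A holds at x, i.e. Rxx.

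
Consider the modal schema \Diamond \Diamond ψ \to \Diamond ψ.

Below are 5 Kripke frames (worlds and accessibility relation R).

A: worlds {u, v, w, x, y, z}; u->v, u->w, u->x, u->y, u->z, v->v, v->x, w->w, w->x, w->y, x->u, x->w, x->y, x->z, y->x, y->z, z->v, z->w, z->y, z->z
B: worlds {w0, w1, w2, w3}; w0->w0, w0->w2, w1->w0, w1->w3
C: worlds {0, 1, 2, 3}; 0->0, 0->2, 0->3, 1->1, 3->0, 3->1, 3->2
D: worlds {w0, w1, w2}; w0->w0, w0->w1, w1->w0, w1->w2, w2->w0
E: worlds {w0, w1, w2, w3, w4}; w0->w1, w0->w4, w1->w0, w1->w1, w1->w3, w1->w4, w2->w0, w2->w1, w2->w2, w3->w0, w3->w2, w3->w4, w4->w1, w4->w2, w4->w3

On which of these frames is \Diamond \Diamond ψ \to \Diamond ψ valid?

none

This is the axiom for transitivity; its first-order frame correspondent is \forall x \forall y \forall z (Rxy \wedge Ryz \to Rxz).
A: fails — Ryx and Rxu but not Ryu.
B: fails — Rw1w0 and Rw0w2 but not Rw1w2.
C: fails — R03 and R31 but not R01.
D: fails — Rw1w0 and Rw0w1 but not Rw1w1.
E: fails — Rw0w4 and Rw4w2 but not Rw0w2.
Valid on no frame.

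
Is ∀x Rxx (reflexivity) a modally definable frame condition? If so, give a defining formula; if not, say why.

Yes: it is reflexivity, defined by the T schema □r → r.
Suppose □r→r is valid. At any x set V(r)={w : Rxw}. Then □r holds at x, so r holds at x, i.e. Rxx.

Yes, by □r → r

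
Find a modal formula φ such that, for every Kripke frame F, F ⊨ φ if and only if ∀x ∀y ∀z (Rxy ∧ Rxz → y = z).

A defining formula is ◇q → □q (the CD axiom).
Suppose ◇q→□q is valid. Take Rxy, Rxz and set V(q)={y}. Then ◇q at x, so □q at x, so q at z, i.e. z=y.

◇q → □q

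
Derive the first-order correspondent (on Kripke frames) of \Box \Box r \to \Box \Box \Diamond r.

This is a Sahlqvist (Geach-type) schema ◇^0□^2r → □^2◇^1r.
Minimal-valuation argument: fix x; take any y with xR^0y and any z with xR^2z. Set V(r) to the set of worlds R-reachable from y in exactly 2 steps. Then □^2r holds at y, so the antecedent holds at x; validity forces ◇^1r at z, giving a w with zR^1w and yR^2w.
First-order correspondent: \forall x \forall z (x R^2 z \to \exists w (x R^2 w \wedge zRw)).

\forall x \forall z (x R^2 z \to \exists w (x R^2 w \wedge zRw))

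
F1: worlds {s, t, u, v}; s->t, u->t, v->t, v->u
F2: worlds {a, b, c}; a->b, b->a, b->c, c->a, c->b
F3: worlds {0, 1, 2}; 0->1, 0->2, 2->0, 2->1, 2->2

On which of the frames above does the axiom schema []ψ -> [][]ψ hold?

F1

Frame correspondent (Sahlqvist): forall x forall y forall z (Rxy & Ryz -> Rxz) — i.e. transitivity.
F1: satisfies the condition.
F2: fails — Rbc and Rcb but not Rbb.
F3: fails — R02 and R20 but not R00.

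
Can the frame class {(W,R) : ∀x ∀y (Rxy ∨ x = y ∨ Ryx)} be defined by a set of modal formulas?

Not definable by any modal formula

Any modally definable frame class is closed under disjoint unions.
Take 3 disjoint single-world reflexive frames: each is trivially connected, but their disjoint union has 3 worlds with no edge between distinct components, so it is not connected.
So the class is not modally definable.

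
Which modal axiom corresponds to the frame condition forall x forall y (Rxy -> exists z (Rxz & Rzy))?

□□r → □r

The condition is density. The C4 schema □□r → □r defines it.
Suppose □□r→□r is valid. Take Rxy and set V(r)={w : xR²w}. Then □□r at x, so □r at x, so r at y, i.e. ∃z(Rxz∧Rzy).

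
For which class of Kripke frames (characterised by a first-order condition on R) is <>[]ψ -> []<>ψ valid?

Suppose ◇□ψ→□◇ψ is valid. Take Rxy, Rxz and set V(ψ)={w : Ryw}. Then □ψ at y so ◇□ψ at x, so □◇ψ at x, so ◇ψ at z, giving w with Rzw and Ryw.
The converse is a direct semantic check.
Frame condition: forall x forall y forall z (Rxy & Rxz -> exists w (Ryw & Rzw)).

convergence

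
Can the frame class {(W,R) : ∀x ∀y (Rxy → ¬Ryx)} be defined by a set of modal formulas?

Any modally definable frame class is closed under surjective bounded morphisms.
The 5-cycle (worlds w0,w1,w2,w3,w4 with w0→w1→w2→w3→w4→w0) is asymmetric. Mapping every world to a single reflexive point • is a surjective bounded morphism, and the reflexive point is not asymmetric (R•• but asymmetry requires ¬R••).
So no modal formula (or set of formulas) defines exactly the asymmetric frames.

No — not modally definable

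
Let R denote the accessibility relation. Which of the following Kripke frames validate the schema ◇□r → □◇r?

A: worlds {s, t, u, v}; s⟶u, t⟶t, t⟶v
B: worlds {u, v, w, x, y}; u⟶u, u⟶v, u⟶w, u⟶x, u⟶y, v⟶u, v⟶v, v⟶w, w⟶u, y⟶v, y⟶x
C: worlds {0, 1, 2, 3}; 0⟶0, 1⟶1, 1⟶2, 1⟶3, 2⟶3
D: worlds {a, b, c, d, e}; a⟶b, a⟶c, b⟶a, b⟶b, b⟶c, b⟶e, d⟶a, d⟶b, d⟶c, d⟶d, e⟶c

none

The schema corresponds to convergence: ∀x ∀y ∀z (Rxy ∧ Rxz → ∃w (Ryw ∧ Rzw)).
A: fails — Rsu and Rsu but u and u have no common successor.
B: fails — Ruv and Rux but v and x have no common successor.
C: fails — R12 and R13 but 2 and 3 have no common successor.
D: fails — Rab and Rac but b and c have no common successor.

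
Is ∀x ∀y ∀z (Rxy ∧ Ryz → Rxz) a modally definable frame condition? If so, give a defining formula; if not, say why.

Yes: it is transitivity, defined by the 4 schema □p → □□p.
Suppose □p→□□p is valid. Take Rxy, Ryz and set V(p)={w : Rxw}. Then □p at x, so □□p at x, so □p at y, so p at z, i.e. Rxz.

Yes — defined by □p → □□p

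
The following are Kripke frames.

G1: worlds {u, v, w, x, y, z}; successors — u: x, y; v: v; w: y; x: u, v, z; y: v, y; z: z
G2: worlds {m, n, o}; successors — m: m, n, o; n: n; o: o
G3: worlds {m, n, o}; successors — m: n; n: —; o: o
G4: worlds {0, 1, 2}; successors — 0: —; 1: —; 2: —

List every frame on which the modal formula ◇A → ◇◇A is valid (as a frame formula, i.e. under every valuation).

This is the axiom for a generalized confluence (Geach) condition; its first-order frame correspondent is ∀x ∀y (xRy → ∃w (y = w ∧ xR²w)).
G1: fails — uRx but no t with x=t and uR²t.
G2: satisfies the condition.
G3: fails — mRn but no w with n=w and mR²w.
G4: satisfies the condition.

G2, G4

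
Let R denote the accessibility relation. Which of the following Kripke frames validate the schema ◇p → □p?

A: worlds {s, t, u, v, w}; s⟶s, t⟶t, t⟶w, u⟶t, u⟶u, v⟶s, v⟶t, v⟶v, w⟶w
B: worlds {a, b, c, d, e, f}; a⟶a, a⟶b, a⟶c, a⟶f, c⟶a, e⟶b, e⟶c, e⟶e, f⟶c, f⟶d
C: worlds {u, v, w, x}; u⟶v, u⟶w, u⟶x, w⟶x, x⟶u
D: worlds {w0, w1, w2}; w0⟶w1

D

The schema corresponds to partial functionality: ∀x ∀y ∀z (Rxy ∧ Rxz → y = z).
A: fails — t sees both t and w.
B: fails — a sees both a and b.
C: fails — u sees both v and w.
D: satisfies the condition.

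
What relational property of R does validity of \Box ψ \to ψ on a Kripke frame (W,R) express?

Suppose □ψ→ψ is valid. At any x set V(ψ)={w : Rxw}. Then □ψ holds at x, so ψ holds at x, i.e. Rxx.

Reflexivity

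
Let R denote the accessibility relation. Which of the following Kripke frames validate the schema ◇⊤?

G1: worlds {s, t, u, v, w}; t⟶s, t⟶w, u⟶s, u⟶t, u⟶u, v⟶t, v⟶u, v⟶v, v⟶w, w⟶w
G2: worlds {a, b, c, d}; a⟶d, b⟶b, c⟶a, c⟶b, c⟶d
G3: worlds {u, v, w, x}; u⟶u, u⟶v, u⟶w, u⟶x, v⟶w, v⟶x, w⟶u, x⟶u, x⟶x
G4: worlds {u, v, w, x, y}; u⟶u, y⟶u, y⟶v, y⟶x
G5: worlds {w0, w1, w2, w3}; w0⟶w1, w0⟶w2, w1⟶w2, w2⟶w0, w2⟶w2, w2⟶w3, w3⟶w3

The schema corresponds to seriality: ∀x ∃y Rxy.
G1: fails — world s has no successor.
G2: fails — world d has no successor.
G3: holds.
G4: fails — world v has no successor.
G5: holds.
Valid on: G3, G5.

G3, G5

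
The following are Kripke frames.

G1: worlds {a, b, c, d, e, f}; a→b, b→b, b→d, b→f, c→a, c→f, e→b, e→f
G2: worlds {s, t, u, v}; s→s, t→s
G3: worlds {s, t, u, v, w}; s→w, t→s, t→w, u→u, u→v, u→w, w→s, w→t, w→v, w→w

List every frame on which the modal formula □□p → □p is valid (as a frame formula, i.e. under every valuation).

The schema corresponds to density: ∀x ∀y (Rxy → ∃z (Rxz ∧ Rzy)).
G1: fails — Rcf but no z with Rcz and Rzf.
G2: satisfies the condition.
G3: satisfies the condition.
Valid on: G2, G3.

G2, G3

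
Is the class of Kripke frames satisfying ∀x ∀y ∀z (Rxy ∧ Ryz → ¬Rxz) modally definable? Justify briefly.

Any modally definable frame class is closed under surjective bounded morphisms.
The 3-cycle (worlds w0,w1,w2 with w0→w1→w2→w0) is intransitive. Mapping every world to a single reflexive point • is a surjective bounded morphism; the reflexive point is not intransitive (R••∧R•• but R••).
Hence intransitivity is not modally definable.

No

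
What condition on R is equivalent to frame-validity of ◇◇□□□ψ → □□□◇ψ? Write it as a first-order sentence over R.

∀x ∀y ∀z ((xR²y ∧ xR³z) → ∃w (yR³w ∧ zRw))

This is a Sahlqvist (Geach-type) schema ◇^2□^3ψ → □^3◇^1ψ.
Minimal-valuation argument: fix x; take any y with xR^2y and any z with xR^3z. Set V(ψ) to the set of worlds R-reachable from y in exactly 3 steps. Then □^3ψ holds at y, so the antecedent holds at x; validity forces ◇^1ψ at z, giving a w with zR^1w and yR^3w.
First-order correspondent: ∀x ∀y ∀z ((xR²y ∧ xR³z) → ∃w (yR³w ∧ zRw)).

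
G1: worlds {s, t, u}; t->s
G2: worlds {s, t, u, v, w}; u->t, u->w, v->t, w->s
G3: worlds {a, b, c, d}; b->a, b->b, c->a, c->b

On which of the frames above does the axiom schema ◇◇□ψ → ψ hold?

G1

The schema corresponds to a generalized confluence (Geach) condition: ∀x ∀y (xR²y → ∃w (yRw ∧ x = w)).
G1: condition met.
G2: fails — uR²s but no w* with sRw* and u=w*.
G3: fails — bR²a but no w with aRw and b=w.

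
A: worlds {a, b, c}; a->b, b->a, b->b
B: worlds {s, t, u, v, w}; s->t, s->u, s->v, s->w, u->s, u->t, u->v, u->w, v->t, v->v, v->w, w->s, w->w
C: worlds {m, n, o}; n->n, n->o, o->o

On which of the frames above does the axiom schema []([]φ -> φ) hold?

This is the axiom for shift-reflexivity; its first-order frame correspondent is forall x forall y (Rxy -> Ryy).
A: fails — Rba but not Raa.
B: fails — Rut but not Rtt.
C: satisfies the condition.
Valid on: C.

C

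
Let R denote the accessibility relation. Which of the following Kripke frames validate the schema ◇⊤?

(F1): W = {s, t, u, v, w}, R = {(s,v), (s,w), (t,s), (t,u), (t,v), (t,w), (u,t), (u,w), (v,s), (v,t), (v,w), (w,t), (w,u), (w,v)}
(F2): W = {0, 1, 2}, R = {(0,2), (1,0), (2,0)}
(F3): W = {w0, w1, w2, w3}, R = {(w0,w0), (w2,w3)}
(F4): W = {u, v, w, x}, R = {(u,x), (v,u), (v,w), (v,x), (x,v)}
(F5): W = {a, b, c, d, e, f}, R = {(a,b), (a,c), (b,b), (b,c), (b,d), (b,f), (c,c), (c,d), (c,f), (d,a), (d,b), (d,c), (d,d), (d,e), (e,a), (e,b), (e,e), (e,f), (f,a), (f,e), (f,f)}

The schema corresponds to seriality: ∀x ∃y Rxy.
(F1): satisfies the condition.
(F2): satisfies the condition.
(F3): fails — world w1 has no successor.
(F4): fails — world w has no successor.
(F5): satisfies the condition.

(F1), (F2), (F5)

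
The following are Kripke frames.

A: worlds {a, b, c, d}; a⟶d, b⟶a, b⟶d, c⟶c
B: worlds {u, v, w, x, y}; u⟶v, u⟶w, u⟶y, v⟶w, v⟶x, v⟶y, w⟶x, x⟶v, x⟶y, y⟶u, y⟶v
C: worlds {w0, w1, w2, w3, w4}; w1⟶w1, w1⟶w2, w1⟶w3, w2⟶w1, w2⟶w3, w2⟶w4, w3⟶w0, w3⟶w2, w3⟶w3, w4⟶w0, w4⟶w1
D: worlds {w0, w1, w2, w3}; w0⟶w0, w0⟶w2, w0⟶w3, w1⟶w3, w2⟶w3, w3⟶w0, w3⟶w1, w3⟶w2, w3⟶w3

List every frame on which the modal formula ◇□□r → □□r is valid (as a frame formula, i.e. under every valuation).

D

Frame correspondent (Sahlqvist): ∀x ∀y ∀z ((xRy ∧ xR²z) → ∃w (yR²w ∧ z = w)) — i.e. a generalized confluence (Geach) condition.
A: fails — bRa, bR²d but no w with aR²w and d=w.
B: fails — uRv, uR²w but no t with vR²t and w=t.
C: fails — w1Rw2, w1R²w4 but no w with w2R²w and w4=w.
D: satisfies the condition.
Valid on: D.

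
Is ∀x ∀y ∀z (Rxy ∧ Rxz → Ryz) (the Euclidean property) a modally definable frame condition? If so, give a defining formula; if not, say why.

The condition is the Euclidean property. A defining modal formula is ◇p → □◇p.
Suppose ◇p→□◇p is valid. Take Rxy, Rxz and set V(p)={y}. Then ◇p at x, so □◇p at x, so ◇p at z, so some w with Rzw has p; w=y, i.e. Rzy. By symmetry of the argument, Ryz.

Yes, by ◇p → □◇p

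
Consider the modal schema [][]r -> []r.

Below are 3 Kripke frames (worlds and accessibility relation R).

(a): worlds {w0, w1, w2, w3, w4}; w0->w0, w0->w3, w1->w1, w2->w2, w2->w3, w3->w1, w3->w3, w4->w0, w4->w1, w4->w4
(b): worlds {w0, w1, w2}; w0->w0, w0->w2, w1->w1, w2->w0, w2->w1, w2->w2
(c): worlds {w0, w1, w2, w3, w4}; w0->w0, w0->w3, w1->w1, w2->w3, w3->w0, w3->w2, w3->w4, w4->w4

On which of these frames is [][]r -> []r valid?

(a), (b)

The schema corresponds to density: forall x forall y (Rxy -> exists z (Rxz & Rzy)).
(a): condition met.
(b): condition met.
(c): fails — Rw3w2 but no z with Rw3z and Rzw2.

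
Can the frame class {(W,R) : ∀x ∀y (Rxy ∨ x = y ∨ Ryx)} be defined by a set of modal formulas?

Not modally definable

Any modally definable frame class is closed under disjoint unions.
Take 2 disjoint single-world reflexive frames: each is trivially connected, but their disjoint union has 2 worlds with no edge between distinct components, so it is not connected.
Hence connectedness of R is not modally definable.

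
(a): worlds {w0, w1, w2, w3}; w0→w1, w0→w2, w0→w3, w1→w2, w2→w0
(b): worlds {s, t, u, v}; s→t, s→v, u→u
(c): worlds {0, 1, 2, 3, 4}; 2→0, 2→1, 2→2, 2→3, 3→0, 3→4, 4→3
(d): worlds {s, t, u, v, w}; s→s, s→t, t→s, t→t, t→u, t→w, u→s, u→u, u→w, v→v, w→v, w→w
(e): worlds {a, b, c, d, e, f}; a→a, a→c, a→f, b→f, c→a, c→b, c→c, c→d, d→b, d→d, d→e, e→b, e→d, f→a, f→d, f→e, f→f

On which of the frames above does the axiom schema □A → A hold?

(d)

The schema corresponds to reflexivity: ∀x Rxx.
(a): fails — world w0 does not see itself.
(b): fails — world s does not see itself.
(c): fails — world 0 does not see itself.
(d): holds.
(e): fails — world b does not see itself.
Valid on: (d).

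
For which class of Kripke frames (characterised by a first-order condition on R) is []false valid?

emptiness of R: forall x forall y ~Rxy

□⊥ is valid iff no world has any successor (otherwise □⊥ fails at any world with one).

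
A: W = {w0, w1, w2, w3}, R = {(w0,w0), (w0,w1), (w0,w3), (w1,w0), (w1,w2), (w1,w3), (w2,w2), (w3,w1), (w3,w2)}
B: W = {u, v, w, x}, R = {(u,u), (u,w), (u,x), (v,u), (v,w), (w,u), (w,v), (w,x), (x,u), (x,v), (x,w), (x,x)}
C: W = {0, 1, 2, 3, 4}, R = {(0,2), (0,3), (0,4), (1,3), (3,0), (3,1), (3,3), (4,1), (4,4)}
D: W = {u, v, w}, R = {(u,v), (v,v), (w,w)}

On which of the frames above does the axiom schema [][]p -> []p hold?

B, D

This is the axiom for density; its first-order frame correspondent is forall x forall y (Rxy -> exists z (Rxz & Rzy)).
A: fails — Rw3w1 but no z with Rw3z and Rzw1.
B: condition met.
C: fails — R02 but no z with R0z and Rz2.
D: condition met.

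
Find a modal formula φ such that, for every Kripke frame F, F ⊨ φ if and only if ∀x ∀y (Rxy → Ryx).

This is symmetry; the standard corresponding axiom is B: ψ → □◇ψ.
Suppose ψ→□◇ψ is valid. Take Rxy and set V(ψ)={x}. Then ψ at x, so □◇ψ at x, so ◇ψ at y, so some z with Ryz has ψ; z=x, i.e. Ryx.

ψ → □◇ψ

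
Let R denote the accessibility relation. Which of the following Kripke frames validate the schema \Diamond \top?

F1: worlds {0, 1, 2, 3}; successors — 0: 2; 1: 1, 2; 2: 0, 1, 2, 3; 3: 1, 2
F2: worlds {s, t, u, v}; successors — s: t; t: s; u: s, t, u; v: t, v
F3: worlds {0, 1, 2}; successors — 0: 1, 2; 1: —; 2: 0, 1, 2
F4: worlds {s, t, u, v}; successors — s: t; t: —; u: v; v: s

Frame correspondent (Sahlqvist): \forall x \exists y Rxy — i.e. seriality.
F1: condition met.
F2: condition met.
F3: fails — world 1 has no successor.
F4: fails — world t has no successor.

F1, F2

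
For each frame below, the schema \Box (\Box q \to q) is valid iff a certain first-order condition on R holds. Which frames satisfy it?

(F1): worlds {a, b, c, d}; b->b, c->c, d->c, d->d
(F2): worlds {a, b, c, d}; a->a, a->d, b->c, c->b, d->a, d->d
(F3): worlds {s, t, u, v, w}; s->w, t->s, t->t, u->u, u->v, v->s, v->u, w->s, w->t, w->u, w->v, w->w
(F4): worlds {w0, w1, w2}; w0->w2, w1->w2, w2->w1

The schema corresponds to shift-reflexivity: \forall x \forall y (Rxy \to Ryy).
(F1): ✓.
(F2): fails — Rbc but not Rcc.
(F3): fails — Ruv but not Rvv.
(F4): fails — Rw1w2 but not Rw2w2.
Valid on: (F1).

(F1)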